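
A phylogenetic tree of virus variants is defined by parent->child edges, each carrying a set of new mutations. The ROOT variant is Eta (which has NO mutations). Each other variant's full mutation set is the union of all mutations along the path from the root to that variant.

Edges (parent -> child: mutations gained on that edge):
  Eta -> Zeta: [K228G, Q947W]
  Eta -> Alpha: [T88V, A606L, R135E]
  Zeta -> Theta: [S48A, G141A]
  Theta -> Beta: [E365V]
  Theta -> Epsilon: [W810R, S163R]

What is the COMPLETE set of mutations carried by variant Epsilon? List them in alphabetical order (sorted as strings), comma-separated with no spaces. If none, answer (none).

At Eta: gained [] -> total []
At Zeta: gained ['K228G', 'Q947W'] -> total ['K228G', 'Q947W']
At Theta: gained ['S48A', 'G141A'] -> total ['G141A', 'K228G', 'Q947W', 'S48A']
At Epsilon: gained ['W810R', 'S163R'] -> total ['G141A', 'K228G', 'Q947W', 'S163R', 'S48A', 'W810R']

Answer: G141A,K228G,Q947W,S163R,S48A,W810R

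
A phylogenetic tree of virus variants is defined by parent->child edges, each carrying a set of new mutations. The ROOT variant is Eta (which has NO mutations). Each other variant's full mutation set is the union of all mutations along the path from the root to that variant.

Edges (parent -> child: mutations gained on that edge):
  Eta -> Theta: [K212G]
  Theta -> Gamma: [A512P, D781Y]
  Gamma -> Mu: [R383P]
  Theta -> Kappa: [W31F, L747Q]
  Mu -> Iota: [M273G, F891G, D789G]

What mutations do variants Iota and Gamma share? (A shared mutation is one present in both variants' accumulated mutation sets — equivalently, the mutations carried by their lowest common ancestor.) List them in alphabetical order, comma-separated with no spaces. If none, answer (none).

Answer: A512P,D781Y,K212G

Derivation:
Accumulating mutations along path to Iota:
  At Eta: gained [] -> total []
  At Theta: gained ['K212G'] -> total ['K212G']
  At Gamma: gained ['A512P', 'D781Y'] -> total ['A512P', 'D781Y', 'K212G']
  At Mu: gained ['R383P'] -> total ['A512P', 'D781Y', 'K212G', 'R383P']
  At Iota: gained ['M273G', 'F891G', 'D789G'] -> total ['A512P', 'D781Y', 'D789G', 'F891G', 'K212G', 'M273G', 'R383P']
Mutations(Iota) = ['A512P', 'D781Y', 'D789G', 'F891G', 'K212G', 'M273G', 'R383P']
Accumulating mutations along path to Gamma:
  At Eta: gained [] -> total []
  At Theta: gained ['K212G'] -> total ['K212G']
  At Gamma: gained ['A512P', 'D781Y'] -> total ['A512P', 'D781Y', 'K212G']
Mutations(Gamma) = ['A512P', 'D781Y', 'K212G']
Intersection: ['A512P', 'D781Y', 'D789G', 'F891G', 'K212G', 'M273G', 'R383P'] ∩ ['A512P', 'D781Y', 'K212G'] = ['A512P', 'D781Y', 'K212G']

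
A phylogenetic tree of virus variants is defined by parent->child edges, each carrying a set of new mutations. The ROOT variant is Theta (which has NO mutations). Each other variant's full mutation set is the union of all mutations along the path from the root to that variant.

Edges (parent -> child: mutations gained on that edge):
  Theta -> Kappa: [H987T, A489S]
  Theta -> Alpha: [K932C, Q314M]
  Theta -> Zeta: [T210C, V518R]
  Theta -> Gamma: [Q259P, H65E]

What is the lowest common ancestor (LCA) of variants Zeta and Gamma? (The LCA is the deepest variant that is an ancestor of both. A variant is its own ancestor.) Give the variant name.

Answer: Theta

Derivation:
Path from root to Zeta: Theta -> Zeta
  ancestors of Zeta: {Theta, Zeta}
Path from root to Gamma: Theta -> Gamma
  ancestors of Gamma: {Theta, Gamma}
Common ancestors: {Theta}
Walk up from Gamma: Gamma (not in ancestors of Zeta), Theta (in ancestors of Zeta)
Deepest common ancestor (LCA) = Theta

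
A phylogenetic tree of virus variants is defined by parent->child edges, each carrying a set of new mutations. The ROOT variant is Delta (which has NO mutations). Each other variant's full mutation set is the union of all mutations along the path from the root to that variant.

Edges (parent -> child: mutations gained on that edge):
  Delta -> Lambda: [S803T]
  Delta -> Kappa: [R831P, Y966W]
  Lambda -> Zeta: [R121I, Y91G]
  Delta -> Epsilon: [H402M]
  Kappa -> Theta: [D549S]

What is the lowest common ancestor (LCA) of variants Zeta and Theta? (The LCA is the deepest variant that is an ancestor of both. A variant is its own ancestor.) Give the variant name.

Path from root to Zeta: Delta -> Lambda -> Zeta
  ancestors of Zeta: {Delta, Lambda, Zeta}
Path from root to Theta: Delta -> Kappa -> Theta
  ancestors of Theta: {Delta, Kappa, Theta}
Common ancestors: {Delta}
Walk up from Theta: Theta (not in ancestors of Zeta), Kappa (not in ancestors of Zeta), Delta (in ancestors of Zeta)
Deepest common ancestor (LCA) = Delta

Answer: Delta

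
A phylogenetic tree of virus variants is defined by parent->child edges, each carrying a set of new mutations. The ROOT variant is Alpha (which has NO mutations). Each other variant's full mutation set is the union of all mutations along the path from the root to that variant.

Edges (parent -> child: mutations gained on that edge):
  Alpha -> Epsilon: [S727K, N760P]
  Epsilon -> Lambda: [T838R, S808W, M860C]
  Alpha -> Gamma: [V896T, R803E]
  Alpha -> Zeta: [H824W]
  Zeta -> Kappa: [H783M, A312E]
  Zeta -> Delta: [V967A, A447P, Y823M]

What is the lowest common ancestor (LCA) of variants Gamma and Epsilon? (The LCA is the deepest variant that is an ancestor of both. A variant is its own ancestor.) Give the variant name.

Path from root to Gamma: Alpha -> Gamma
  ancestors of Gamma: {Alpha, Gamma}
Path from root to Epsilon: Alpha -> Epsilon
  ancestors of Epsilon: {Alpha, Epsilon}
Common ancestors: {Alpha}
Walk up from Epsilon: Epsilon (not in ancestors of Gamma), Alpha (in ancestors of Gamma)
Deepest common ancestor (LCA) = Alpha

Answer: Alpha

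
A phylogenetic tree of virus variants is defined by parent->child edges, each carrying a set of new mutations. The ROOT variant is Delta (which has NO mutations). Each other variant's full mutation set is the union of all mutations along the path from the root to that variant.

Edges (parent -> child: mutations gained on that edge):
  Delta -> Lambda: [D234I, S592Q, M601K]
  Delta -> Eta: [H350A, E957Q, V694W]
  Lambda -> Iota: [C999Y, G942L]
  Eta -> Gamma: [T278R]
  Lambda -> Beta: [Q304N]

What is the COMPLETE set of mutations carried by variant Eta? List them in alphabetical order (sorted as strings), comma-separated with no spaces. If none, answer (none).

At Delta: gained [] -> total []
At Eta: gained ['H350A', 'E957Q', 'V694W'] -> total ['E957Q', 'H350A', 'V694W']

Answer: E957Q,H350A,V694W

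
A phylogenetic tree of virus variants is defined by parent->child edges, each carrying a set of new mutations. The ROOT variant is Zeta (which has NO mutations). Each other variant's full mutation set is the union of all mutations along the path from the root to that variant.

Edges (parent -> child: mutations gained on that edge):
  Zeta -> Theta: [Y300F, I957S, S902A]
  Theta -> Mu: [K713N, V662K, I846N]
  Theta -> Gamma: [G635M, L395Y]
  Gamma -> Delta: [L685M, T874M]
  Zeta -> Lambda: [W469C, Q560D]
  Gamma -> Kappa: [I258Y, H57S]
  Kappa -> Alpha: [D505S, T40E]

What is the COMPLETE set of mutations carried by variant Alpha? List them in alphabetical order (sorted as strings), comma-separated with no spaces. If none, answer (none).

Answer: D505S,G635M,H57S,I258Y,I957S,L395Y,S902A,T40E,Y300F

Derivation:
At Zeta: gained [] -> total []
At Theta: gained ['Y300F', 'I957S', 'S902A'] -> total ['I957S', 'S902A', 'Y300F']
At Gamma: gained ['G635M', 'L395Y'] -> total ['G635M', 'I957S', 'L395Y', 'S902A', 'Y300F']
At Kappa: gained ['I258Y', 'H57S'] -> total ['G635M', 'H57S', 'I258Y', 'I957S', 'L395Y', 'S902A', 'Y300F']
At Alpha: gained ['D505S', 'T40E'] -> total ['D505S', 'G635M', 'H57S', 'I258Y', 'I957S', 'L395Y', 'S902A', 'T40E', 'Y300F']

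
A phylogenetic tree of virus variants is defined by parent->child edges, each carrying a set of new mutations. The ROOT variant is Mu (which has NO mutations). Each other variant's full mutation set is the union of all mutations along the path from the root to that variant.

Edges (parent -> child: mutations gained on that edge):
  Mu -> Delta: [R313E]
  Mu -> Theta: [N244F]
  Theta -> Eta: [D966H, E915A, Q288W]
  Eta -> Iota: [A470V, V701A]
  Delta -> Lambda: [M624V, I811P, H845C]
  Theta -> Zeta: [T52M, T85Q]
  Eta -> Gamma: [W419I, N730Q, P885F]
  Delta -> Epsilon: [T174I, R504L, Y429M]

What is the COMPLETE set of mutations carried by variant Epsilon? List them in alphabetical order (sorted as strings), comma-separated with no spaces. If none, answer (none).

At Mu: gained [] -> total []
At Delta: gained ['R313E'] -> total ['R313E']
At Epsilon: gained ['T174I', 'R504L', 'Y429M'] -> total ['R313E', 'R504L', 'T174I', 'Y429M']

Answer: R313E,R504L,T174I,Y429M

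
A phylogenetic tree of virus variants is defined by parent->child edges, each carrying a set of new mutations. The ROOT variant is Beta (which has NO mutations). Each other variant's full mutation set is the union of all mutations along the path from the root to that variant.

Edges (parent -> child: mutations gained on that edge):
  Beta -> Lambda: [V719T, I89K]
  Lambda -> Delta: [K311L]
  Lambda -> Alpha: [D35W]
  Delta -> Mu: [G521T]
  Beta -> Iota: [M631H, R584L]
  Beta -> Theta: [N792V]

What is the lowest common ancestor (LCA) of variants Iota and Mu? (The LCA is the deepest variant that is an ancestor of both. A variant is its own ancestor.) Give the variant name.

Path from root to Iota: Beta -> Iota
  ancestors of Iota: {Beta, Iota}
Path from root to Mu: Beta -> Lambda -> Delta -> Mu
  ancestors of Mu: {Beta, Lambda, Delta, Mu}
Common ancestors: {Beta}
Walk up from Mu: Mu (not in ancestors of Iota), Delta (not in ancestors of Iota), Lambda (not in ancestors of Iota), Beta (in ancestors of Iota)
Deepest common ancestor (LCA) = Beta

Answer: Beta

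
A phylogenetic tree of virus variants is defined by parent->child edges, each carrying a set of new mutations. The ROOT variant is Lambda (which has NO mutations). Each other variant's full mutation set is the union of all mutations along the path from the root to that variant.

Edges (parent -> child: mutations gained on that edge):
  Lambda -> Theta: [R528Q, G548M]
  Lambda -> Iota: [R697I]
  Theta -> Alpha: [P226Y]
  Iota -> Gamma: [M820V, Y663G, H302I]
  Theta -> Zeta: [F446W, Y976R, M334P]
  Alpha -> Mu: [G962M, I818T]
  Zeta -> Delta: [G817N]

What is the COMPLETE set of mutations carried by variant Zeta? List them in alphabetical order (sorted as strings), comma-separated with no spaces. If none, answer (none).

Answer: F446W,G548M,M334P,R528Q,Y976R

Derivation:
At Lambda: gained [] -> total []
At Theta: gained ['R528Q', 'G548M'] -> total ['G548M', 'R528Q']
At Zeta: gained ['F446W', 'Y976R', 'M334P'] -> total ['F446W', 'G548M', 'M334P', 'R528Q', 'Y976R']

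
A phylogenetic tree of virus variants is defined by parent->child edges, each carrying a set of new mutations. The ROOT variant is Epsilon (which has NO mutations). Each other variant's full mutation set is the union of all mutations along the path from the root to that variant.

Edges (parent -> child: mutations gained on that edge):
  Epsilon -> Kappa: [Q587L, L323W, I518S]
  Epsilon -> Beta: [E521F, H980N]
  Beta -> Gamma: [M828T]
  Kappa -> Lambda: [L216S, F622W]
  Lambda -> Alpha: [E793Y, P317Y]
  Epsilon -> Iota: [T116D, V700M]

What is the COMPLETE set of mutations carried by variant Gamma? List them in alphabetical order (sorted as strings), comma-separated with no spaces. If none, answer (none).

At Epsilon: gained [] -> total []
At Beta: gained ['E521F', 'H980N'] -> total ['E521F', 'H980N']
At Gamma: gained ['M828T'] -> total ['E521F', 'H980N', 'M828T']

Answer: E521F,H980N,M828T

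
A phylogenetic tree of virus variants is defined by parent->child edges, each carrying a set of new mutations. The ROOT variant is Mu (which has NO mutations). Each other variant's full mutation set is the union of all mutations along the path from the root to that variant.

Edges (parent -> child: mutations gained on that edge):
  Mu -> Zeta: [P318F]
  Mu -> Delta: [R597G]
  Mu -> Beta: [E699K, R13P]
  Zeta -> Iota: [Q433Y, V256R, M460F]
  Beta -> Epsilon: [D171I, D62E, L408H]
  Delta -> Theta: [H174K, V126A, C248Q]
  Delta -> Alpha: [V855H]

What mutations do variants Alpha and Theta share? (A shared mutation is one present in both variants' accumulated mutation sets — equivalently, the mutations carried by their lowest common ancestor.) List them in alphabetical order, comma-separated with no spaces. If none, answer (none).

Accumulating mutations along path to Alpha:
  At Mu: gained [] -> total []
  At Delta: gained ['R597G'] -> total ['R597G']
  At Alpha: gained ['V855H'] -> total ['R597G', 'V855H']
Mutations(Alpha) = ['R597G', 'V855H']
Accumulating mutations along path to Theta:
  At Mu: gained [] -> total []
  At Delta: gained ['R597G'] -> total ['R597G']
  At Theta: gained ['H174K', 'V126A', 'C248Q'] -> total ['C248Q', 'H174K', 'R597G', 'V126A']
Mutations(Theta) = ['C248Q', 'H174K', 'R597G', 'V126A']
Intersection: ['R597G', 'V855H'] ∩ ['C248Q', 'H174K', 'R597G', 'V126A'] = ['R597G']

Answer: R597G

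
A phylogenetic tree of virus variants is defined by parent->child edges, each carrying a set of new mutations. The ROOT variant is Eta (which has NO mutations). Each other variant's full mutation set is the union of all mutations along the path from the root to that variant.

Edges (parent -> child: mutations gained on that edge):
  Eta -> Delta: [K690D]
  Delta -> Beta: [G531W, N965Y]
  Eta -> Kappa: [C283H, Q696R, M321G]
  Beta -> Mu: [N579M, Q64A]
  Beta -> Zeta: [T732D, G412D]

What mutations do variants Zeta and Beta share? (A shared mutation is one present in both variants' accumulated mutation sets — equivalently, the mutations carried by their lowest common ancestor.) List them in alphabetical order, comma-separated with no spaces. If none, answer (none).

Accumulating mutations along path to Zeta:
  At Eta: gained [] -> total []
  At Delta: gained ['K690D'] -> total ['K690D']
  At Beta: gained ['G531W', 'N965Y'] -> total ['G531W', 'K690D', 'N965Y']
  At Zeta: gained ['T732D', 'G412D'] -> total ['G412D', 'G531W', 'K690D', 'N965Y', 'T732D']
Mutations(Zeta) = ['G412D', 'G531W', 'K690D', 'N965Y', 'T732D']
Accumulating mutations along path to Beta:
  At Eta: gained [] -> total []
  At Delta: gained ['K690D'] -> total ['K690D']
  At Beta: gained ['G531W', 'N965Y'] -> total ['G531W', 'K690D', 'N965Y']
Mutations(Beta) = ['G531W', 'K690D', 'N965Y']
Intersection: ['G412D', 'G531W', 'K690D', 'N965Y', 'T732D'] ∩ ['G531W', 'K690D', 'N965Y'] = ['G531W', 'K690D', 'N965Y']

Answer: G531W,K690D,N965Y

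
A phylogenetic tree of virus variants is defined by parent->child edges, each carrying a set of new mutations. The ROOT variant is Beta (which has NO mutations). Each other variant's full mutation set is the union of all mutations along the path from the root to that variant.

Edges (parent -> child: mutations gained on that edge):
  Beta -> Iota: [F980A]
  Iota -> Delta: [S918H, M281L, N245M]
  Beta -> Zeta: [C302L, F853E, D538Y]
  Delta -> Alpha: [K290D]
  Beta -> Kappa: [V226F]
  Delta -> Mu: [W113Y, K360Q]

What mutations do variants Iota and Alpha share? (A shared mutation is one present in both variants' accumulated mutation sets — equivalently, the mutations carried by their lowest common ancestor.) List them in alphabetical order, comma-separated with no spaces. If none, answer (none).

Answer: F980A

Derivation:
Accumulating mutations along path to Iota:
  At Beta: gained [] -> total []
  At Iota: gained ['F980A'] -> total ['F980A']
Mutations(Iota) = ['F980A']
Accumulating mutations along path to Alpha:
  At Beta: gained [] -> total []
  At Iota: gained ['F980A'] -> total ['F980A']
  At Delta: gained ['S918H', 'M281L', 'N245M'] -> total ['F980A', 'M281L', 'N245M', 'S918H']
  At Alpha: gained ['K290D'] -> total ['F980A', 'K290D', 'M281L', 'N245M', 'S918H']
Mutations(Alpha) = ['F980A', 'K290D', 'M281L', 'N245M', 'S918H']
Intersection: ['F980A'] ∩ ['F980A', 'K290D', 'M281L', 'N245M', 'S918H'] = ['F980A']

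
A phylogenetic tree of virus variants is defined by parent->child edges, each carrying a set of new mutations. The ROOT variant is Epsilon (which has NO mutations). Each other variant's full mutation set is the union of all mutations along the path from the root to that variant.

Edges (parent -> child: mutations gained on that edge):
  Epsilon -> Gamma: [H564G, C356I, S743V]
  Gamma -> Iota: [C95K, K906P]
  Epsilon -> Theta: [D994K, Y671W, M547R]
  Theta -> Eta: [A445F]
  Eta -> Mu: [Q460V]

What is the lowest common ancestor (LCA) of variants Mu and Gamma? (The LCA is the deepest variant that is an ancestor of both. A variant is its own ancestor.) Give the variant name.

Path from root to Mu: Epsilon -> Theta -> Eta -> Mu
  ancestors of Mu: {Epsilon, Theta, Eta, Mu}
Path from root to Gamma: Epsilon -> Gamma
  ancestors of Gamma: {Epsilon, Gamma}
Common ancestors: {Epsilon}
Walk up from Gamma: Gamma (not in ancestors of Mu), Epsilon (in ancestors of Mu)
Deepest common ancestor (LCA) = Epsilon

Answer: Epsilon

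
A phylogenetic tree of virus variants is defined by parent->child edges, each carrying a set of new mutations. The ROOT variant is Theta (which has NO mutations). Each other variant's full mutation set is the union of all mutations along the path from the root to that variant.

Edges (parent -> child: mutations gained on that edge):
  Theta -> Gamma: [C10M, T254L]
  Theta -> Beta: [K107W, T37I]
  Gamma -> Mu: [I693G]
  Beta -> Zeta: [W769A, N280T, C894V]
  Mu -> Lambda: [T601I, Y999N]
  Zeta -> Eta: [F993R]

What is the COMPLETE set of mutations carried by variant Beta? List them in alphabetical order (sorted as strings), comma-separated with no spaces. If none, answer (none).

At Theta: gained [] -> total []
At Beta: gained ['K107W', 'T37I'] -> total ['K107W', 'T37I']

Answer: K107W,T37I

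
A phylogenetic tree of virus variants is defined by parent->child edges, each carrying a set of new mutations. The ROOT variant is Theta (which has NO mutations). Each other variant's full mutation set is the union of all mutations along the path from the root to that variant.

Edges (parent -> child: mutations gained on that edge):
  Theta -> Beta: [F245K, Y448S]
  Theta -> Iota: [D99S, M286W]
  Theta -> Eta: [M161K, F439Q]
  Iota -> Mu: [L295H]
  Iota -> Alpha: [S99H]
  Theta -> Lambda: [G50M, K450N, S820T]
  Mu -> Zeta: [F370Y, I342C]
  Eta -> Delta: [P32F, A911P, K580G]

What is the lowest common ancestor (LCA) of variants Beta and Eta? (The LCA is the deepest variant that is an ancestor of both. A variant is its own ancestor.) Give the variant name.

Path from root to Beta: Theta -> Beta
  ancestors of Beta: {Theta, Beta}
Path from root to Eta: Theta -> Eta
  ancestors of Eta: {Theta, Eta}
Common ancestors: {Theta}
Walk up from Eta: Eta (not in ancestors of Beta), Theta (in ancestors of Beta)
Deepest common ancestor (LCA) = Theta

Answer: Theta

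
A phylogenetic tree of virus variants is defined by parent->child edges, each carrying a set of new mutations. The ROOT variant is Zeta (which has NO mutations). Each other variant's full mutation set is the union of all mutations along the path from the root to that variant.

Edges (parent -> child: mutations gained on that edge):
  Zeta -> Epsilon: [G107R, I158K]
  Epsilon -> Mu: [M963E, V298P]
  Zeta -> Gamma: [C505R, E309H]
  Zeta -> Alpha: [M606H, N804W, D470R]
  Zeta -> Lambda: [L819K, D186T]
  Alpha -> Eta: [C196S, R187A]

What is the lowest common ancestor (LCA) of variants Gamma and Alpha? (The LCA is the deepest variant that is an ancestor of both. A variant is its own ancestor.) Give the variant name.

Answer: Zeta

Derivation:
Path from root to Gamma: Zeta -> Gamma
  ancestors of Gamma: {Zeta, Gamma}
Path from root to Alpha: Zeta -> Alpha
  ancestors of Alpha: {Zeta, Alpha}
Common ancestors: {Zeta}
Walk up from Alpha: Alpha (not in ancestors of Gamma), Zeta (in ancestors of Gamma)
Deepest common ancestor (LCA) = Zeta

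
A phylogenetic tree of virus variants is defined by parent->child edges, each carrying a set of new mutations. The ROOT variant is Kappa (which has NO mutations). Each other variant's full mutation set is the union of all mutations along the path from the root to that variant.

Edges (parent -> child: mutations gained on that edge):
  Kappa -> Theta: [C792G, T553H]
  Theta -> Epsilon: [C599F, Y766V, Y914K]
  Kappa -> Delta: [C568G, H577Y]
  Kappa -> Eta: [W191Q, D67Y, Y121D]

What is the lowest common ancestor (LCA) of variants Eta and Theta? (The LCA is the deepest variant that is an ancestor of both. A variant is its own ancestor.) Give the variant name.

Answer: Kappa

Derivation:
Path from root to Eta: Kappa -> Eta
  ancestors of Eta: {Kappa, Eta}
Path from root to Theta: Kappa -> Theta
  ancestors of Theta: {Kappa, Theta}
Common ancestors: {Kappa}
Walk up from Theta: Theta (not in ancestors of Eta), Kappa (in ancestors of Eta)
Deepest common ancestor (LCA) = Kappa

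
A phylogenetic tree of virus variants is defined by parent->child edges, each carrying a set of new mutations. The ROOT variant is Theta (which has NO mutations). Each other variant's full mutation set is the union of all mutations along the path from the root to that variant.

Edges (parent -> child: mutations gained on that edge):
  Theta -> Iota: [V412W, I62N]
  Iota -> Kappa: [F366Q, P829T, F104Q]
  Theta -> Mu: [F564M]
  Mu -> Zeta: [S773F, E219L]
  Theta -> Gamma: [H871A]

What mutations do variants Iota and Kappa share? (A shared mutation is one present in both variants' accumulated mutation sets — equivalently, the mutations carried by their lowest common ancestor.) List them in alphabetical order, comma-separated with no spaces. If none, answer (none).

Answer: I62N,V412W

Derivation:
Accumulating mutations along path to Iota:
  At Theta: gained [] -> total []
  At Iota: gained ['V412W', 'I62N'] -> total ['I62N', 'V412W']
Mutations(Iota) = ['I62N', 'V412W']
Accumulating mutations along path to Kappa:
  At Theta: gained [] -> total []
  At Iota: gained ['V412W', 'I62N'] -> total ['I62N', 'V412W']
  At Kappa: gained ['F366Q', 'P829T', 'F104Q'] -> total ['F104Q', 'F366Q', 'I62N', 'P829T', 'V412W']
Mutations(Kappa) = ['F104Q', 'F366Q', 'I62N', 'P829T', 'V412W']
Intersection: ['I62N', 'V412W'] ∩ ['F104Q', 'F366Q', 'I62N', 'P829T', 'V412W'] = ['I62N', 'V412W']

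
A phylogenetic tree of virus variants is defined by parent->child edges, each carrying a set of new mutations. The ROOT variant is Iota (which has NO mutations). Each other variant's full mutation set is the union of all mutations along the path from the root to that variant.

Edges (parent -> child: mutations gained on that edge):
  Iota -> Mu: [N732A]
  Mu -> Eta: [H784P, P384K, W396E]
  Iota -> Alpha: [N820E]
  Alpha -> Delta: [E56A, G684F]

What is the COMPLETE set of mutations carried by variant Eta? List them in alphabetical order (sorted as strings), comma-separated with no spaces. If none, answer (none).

Answer: H784P,N732A,P384K,W396E

Derivation:
At Iota: gained [] -> total []
At Mu: gained ['N732A'] -> total ['N732A']
At Eta: gained ['H784P', 'P384K', 'W396E'] -> total ['H784P', 'N732A', 'P384K', 'W396E']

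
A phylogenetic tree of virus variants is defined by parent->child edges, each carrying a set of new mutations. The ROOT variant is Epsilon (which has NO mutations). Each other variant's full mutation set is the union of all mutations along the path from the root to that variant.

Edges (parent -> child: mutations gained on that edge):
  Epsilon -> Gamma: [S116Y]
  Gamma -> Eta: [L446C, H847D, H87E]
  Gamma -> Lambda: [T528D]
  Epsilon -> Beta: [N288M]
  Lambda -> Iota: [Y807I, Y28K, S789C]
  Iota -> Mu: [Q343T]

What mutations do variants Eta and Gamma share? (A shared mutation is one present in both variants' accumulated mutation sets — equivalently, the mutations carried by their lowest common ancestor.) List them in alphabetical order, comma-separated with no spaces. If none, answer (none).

Accumulating mutations along path to Eta:
  At Epsilon: gained [] -> total []
  At Gamma: gained ['S116Y'] -> total ['S116Y']
  At Eta: gained ['L446C', 'H847D', 'H87E'] -> total ['H847D', 'H87E', 'L446C', 'S116Y']
Mutations(Eta) = ['H847D', 'H87E', 'L446C', 'S116Y']
Accumulating mutations along path to Gamma:
  At Epsilon: gained [] -> total []
  At Gamma: gained ['S116Y'] -> total ['S116Y']
Mutations(Gamma) = ['S116Y']
Intersection: ['H847D', 'H87E', 'L446C', 'S116Y'] ∩ ['S116Y'] = ['S116Y']

Answer: S116Y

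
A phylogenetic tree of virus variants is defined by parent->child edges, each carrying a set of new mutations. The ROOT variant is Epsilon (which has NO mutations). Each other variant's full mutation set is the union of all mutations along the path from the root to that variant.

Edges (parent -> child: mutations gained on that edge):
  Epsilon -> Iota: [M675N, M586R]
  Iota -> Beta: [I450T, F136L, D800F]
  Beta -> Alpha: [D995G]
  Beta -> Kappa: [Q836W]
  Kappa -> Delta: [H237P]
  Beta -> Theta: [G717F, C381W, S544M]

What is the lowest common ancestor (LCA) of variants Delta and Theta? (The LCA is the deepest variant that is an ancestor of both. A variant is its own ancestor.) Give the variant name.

Path from root to Delta: Epsilon -> Iota -> Beta -> Kappa -> Delta
  ancestors of Delta: {Epsilon, Iota, Beta, Kappa, Delta}
Path from root to Theta: Epsilon -> Iota -> Beta -> Theta
  ancestors of Theta: {Epsilon, Iota, Beta, Theta}
Common ancestors: {Epsilon, Iota, Beta}
Walk up from Theta: Theta (not in ancestors of Delta), Beta (in ancestors of Delta), Iota (in ancestors of Delta), Epsilon (in ancestors of Delta)
Deepest common ancestor (LCA) = Beta

Answer: Beta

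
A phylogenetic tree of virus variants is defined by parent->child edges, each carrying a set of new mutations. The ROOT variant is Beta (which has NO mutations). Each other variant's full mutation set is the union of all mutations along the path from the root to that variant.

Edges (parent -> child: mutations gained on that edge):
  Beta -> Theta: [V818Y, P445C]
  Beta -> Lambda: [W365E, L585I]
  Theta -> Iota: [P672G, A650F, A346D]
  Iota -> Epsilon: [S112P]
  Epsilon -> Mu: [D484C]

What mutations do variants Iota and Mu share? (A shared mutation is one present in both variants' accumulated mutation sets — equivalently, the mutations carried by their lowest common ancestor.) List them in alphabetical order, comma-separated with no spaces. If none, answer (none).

Accumulating mutations along path to Iota:
  At Beta: gained [] -> total []
  At Theta: gained ['V818Y', 'P445C'] -> total ['P445C', 'V818Y']
  At Iota: gained ['P672G', 'A650F', 'A346D'] -> total ['A346D', 'A650F', 'P445C', 'P672G', 'V818Y']
Mutations(Iota) = ['A346D', 'A650F', 'P445C', 'P672G', 'V818Y']
Accumulating mutations along path to Mu:
  At Beta: gained [] -> total []
  At Theta: gained ['V818Y', 'P445C'] -> total ['P445C', 'V818Y']
  At Iota: gained ['P672G', 'A650F', 'A346D'] -> total ['A346D', 'A650F', 'P445C', 'P672G', 'V818Y']
  At Epsilon: gained ['S112P'] -> total ['A346D', 'A650F', 'P445C', 'P672G', 'S112P', 'V818Y']
  At Mu: gained ['D484C'] -> total ['A346D', 'A650F', 'D484C', 'P445C', 'P672G', 'S112P', 'V818Y']
Mutations(Mu) = ['A346D', 'A650F', 'D484C', 'P445C', 'P672G', 'S112P', 'V818Y']
Intersection: ['A346D', 'A650F', 'P445C', 'P672G', 'V818Y'] ∩ ['A346D', 'A650F', 'D484C', 'P445C', 'P672G', 'S112P', 'V818Y'] = ['A346D', 'A650F', 'P445C', 'P672G', 'V818Y']

Answer: A346D,A650F,P445C,P672G,V818Y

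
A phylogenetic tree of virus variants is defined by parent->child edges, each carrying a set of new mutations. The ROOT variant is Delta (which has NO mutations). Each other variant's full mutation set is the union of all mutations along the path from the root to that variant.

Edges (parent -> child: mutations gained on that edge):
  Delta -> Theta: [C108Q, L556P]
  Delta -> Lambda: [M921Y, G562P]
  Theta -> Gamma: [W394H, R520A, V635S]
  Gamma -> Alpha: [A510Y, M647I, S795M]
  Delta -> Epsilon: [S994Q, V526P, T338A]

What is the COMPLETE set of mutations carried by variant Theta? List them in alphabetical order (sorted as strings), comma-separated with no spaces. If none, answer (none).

At Delta: gained [] -> total []
At Theta: gained ['C108Q', 'L556P'] -> total ['C108Q', 'L556P']

Answer: C108Q,L556P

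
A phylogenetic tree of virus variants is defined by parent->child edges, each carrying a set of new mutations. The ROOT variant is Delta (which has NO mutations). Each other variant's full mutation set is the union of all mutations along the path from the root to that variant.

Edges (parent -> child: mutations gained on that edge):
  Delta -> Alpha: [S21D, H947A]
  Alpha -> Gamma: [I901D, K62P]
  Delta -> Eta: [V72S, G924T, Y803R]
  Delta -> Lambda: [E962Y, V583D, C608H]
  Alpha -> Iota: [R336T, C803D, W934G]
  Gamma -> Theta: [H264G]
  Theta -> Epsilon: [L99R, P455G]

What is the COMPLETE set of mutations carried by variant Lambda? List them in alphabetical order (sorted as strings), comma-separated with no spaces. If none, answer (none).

Answer: C608H,E962Y,V583D

Derivation:
At Delta: gained [] -> total []
At Lambda: gained ['E962Y', 'V583D', 'C608H'] -> total ['C608H', 'E962Y', 'V583D']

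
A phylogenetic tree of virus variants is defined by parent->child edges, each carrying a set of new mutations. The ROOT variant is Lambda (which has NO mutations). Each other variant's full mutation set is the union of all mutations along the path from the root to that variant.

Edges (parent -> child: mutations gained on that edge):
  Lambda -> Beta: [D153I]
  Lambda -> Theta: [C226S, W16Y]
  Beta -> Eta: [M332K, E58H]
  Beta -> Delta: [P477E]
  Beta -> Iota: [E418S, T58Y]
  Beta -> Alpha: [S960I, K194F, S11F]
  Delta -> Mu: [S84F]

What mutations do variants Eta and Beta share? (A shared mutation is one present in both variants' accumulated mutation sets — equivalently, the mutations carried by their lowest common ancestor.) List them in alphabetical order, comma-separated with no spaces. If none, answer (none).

Accumulating mutations along path to Eta:
  At Lambda: gained [] -> total []
  At Beta: gained ['D153I'] -> total ['D153I']
  At Eta: gained ['M332K', 'E58H'] -> total ['D153I', 'E58H', 'M332K']
Mutations(Eta) = ['D153I', 'E58H', 'M332K']
Accumulating mutations along path to Beta:
  At Lambda: gained [] -> total []
  At Beta: gained ['D153I'] -> total ['D153I']
Mutations(Beta) = ['D153I']
Intersection: ['D153I', 'E58H', 'M332K'] ∩ ['D153I'] = ['D153I']

Answer: D153I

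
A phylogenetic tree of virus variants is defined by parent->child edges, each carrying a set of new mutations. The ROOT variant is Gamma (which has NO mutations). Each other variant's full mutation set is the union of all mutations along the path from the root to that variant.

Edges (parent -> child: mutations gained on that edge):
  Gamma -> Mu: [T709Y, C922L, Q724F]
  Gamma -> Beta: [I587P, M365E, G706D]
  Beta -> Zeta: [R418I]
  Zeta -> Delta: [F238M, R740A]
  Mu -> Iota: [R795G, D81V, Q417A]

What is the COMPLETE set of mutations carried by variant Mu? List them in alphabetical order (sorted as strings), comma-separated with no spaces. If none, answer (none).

Answer: C922L,Q724F,T709Y

Derivation:
At Gamma: gained [] -> total []
At Mu: gained ['T709Y', 'C922L', 'Q724F'] -> total ['C922L', 'Q724F', 'T709Y']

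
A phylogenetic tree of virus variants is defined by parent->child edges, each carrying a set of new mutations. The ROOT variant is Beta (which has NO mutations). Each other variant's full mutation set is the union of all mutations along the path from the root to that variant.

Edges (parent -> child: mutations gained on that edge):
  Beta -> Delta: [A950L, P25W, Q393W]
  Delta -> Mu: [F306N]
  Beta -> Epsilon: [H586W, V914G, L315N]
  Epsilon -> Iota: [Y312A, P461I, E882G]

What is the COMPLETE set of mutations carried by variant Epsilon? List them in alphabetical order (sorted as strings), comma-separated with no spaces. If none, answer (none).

Answer: H586W,L315N,V914G

Derivation:
At Beta: gained [] -> total []
At Epsilon: gained ['H586W', 'V914G', 'L315N'] -> total ['H586W', 'L315N', 'V914G']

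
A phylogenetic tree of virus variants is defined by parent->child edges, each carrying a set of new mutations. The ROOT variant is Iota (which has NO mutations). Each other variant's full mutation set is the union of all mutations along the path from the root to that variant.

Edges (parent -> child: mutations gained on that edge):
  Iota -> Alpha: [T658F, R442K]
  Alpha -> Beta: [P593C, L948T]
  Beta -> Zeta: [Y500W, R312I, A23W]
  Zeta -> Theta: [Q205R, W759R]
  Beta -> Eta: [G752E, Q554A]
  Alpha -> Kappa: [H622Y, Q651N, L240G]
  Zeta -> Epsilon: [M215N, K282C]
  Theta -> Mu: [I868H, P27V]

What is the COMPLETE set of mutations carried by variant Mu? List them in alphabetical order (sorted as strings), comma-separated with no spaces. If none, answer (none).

Answer: A23W,I868H,L948T,P27V,P593C,Q205R,R312I,R442K,T658F,W759R,Y500W

Derivation:
At Iota: gained [] -> total []
At Alpha: gained ['T658F', 'R442K'] -> total ['R442K', 'T658F']
At Beta: gained ['P593C', 'L948T'] -> total ['L948T', 'P593C', 'R442K', 'T658F']
At Zeta: gained ['Y500W', 'R312I', 'A23W'] -> total ['A23W', 'L948T', 'P593C', 'R312I', 'R442K', 'T658F', 'Y500W']
At Theta: gained ['Q205R', 'W759R'] -> total ['A23W', 'L948T', 'P593C', 'Q205R', 'R312I', 'R442K', 'T658F', 'W759R', 'Y500W']
At Mu: gained ['I868H', 'P27V'] -> total ['A23W', 'I868H', 'L948T', 'P27V', 'P593C', 'Q205R', 'R312I', 'R442K', 'T658F', 'W759R', 'Y500W']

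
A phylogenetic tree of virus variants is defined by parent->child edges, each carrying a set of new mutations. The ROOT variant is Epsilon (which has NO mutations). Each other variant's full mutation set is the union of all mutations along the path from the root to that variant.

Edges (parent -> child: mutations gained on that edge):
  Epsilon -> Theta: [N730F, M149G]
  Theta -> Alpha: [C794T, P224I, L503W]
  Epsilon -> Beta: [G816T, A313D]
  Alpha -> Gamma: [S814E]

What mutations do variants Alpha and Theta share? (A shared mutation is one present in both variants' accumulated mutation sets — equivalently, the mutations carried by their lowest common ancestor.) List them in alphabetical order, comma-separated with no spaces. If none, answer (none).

Answer: M149G,N730F

Derivation:
Accumulating mutations along path to Alpha:
  At Epsilon: gained [] -> total []
  At Theta: gained ['N730F', 'M149G'] -> total ['M149G', 'N730F']
  At Alpha: gained ['C794T', 'P224I', 'L503W'] -> total ['C794T', 'L503W', 'M149G', 'N730F', 'P224I']
Mutations(Alpha) = ['C794T', 'L503W', 'M149G', 'N730F', 'P224I']
Accumulating mutations along path to Theta:
  At Epsilon: gained [] -> total []
  At Theta: gained ['N730F', 'M149G'] -> total ['M149G', 'N730F']
Mutations(Theta) = ['M149G', 'N730F']
Intersection: ['C794T', 'L503W', 'M149G', 'N730F', 'P224I'] ∩ ['M149G', 'N730F'] = ['M149G', 'N730F']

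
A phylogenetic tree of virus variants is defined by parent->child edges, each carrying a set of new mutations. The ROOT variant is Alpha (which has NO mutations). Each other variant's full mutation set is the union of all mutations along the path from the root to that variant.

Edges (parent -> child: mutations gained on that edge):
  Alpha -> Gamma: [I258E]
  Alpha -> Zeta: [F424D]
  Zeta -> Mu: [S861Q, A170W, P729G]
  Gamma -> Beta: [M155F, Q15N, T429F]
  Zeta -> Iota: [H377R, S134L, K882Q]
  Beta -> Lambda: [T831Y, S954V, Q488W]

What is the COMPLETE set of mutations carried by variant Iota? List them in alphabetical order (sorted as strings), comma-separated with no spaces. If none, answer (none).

At Alpha: gained [] -> total []
At Zeta: gained ['F424D'] -> total ['F424D']
At Iota: gained ['H377R', 'S134L', 'K882Q'] -> total ['F424D', 'H377R', 'K882Q', 'S134L']

Answer: F424D,H377R,K882Q,S134L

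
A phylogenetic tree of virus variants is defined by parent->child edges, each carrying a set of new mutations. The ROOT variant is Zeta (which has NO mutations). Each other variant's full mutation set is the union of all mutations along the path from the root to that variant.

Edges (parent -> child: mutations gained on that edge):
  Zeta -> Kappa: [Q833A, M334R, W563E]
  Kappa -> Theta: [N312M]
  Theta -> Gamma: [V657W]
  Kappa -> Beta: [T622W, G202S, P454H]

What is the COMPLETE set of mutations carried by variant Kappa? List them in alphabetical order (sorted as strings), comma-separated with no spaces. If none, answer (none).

Answer: M334R,Q833A,W563E

Derivation:
At Zeta: gained [] -> total []
At Kappa: gained ['Q833A', 'M334R', 'W563E'] -> total ['M334R', 'Q833A', 'W563E']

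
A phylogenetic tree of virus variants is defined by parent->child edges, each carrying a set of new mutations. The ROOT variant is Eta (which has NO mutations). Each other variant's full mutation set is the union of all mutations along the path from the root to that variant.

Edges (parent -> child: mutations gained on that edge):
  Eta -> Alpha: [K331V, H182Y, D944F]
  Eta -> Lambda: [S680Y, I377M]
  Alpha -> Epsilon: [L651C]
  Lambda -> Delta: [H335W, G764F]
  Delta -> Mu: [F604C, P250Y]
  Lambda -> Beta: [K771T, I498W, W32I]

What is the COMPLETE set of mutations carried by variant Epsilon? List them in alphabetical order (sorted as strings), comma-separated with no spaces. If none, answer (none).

Answer: D944F,H182Y,K331V,L651C

Derivation:
At Eta: gained [] -> total []
At Alpha: gained ['K331V', 'H182Y', 'D944F'] -> total ['D944F', 'H182Y', 'K331V']
At Epsilon: gained ['L651C'] -> total ['D944F', 'H182Y', 'K331V', 'L651C']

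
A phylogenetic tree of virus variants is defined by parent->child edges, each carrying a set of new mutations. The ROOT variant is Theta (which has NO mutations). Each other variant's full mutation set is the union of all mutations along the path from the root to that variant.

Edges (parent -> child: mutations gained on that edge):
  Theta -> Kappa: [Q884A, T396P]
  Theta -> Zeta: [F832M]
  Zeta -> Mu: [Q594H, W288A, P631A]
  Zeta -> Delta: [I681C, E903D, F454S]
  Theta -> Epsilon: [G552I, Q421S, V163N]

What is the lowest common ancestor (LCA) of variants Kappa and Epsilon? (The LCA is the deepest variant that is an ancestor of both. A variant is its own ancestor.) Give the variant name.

Answer: Theta

Derivation:
Path from root to Kappa: Theta -> Kappa
  ancestors of Kappa: {Theta, Kappa}
Path from root to Epsilon: Theta -> Epsilon
  ancestors of Epsilon: {Theta, Epsilon}
Common ancestors: {Theta}
Walk up from Epsilon: Epsilon (not in ancestors of Kappa), Theta (in ancestors of Kappa)
Deepest common ancestor (LCA) = Theta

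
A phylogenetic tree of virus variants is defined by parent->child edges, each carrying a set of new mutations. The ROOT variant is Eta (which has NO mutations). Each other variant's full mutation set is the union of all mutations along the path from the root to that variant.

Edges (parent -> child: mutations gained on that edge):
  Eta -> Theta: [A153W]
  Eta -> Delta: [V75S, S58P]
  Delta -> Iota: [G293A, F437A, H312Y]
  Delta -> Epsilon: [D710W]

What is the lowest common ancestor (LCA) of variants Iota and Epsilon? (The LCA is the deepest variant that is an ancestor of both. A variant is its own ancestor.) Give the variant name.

Path from root to Iota: Eta -> Delta -> Iota
  ancestors of Iota: {Eta, Delta, Iota}
Path from root to Epsilon: Eta -> Delta -> Epsilon
  ancestors of Epsilon: {Eta, Delta, Epsilon}
Common ancestors: {Eta, Delta}
Walk up from Epsilon: Epsilon (not in ancestors of Iota), Delta (in ancestors of Iota), Eta (in ancestors of Iota)
Deepest common ancestor (LCA) = Delta

Answer: Delta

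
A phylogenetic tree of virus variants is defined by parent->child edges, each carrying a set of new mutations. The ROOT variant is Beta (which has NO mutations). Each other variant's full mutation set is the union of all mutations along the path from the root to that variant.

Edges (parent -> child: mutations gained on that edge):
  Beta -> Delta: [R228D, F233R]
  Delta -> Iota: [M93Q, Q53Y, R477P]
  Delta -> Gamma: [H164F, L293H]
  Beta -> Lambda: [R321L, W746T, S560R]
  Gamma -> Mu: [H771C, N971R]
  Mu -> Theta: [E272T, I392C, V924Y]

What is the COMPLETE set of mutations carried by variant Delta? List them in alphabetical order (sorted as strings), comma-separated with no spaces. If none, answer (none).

Answer: F233R,R228D

Derivation:
At Beta: gained [] -> total []
At Delta: gained ['R228D', 'F233R'] -> total ['F233R', 'R228D']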